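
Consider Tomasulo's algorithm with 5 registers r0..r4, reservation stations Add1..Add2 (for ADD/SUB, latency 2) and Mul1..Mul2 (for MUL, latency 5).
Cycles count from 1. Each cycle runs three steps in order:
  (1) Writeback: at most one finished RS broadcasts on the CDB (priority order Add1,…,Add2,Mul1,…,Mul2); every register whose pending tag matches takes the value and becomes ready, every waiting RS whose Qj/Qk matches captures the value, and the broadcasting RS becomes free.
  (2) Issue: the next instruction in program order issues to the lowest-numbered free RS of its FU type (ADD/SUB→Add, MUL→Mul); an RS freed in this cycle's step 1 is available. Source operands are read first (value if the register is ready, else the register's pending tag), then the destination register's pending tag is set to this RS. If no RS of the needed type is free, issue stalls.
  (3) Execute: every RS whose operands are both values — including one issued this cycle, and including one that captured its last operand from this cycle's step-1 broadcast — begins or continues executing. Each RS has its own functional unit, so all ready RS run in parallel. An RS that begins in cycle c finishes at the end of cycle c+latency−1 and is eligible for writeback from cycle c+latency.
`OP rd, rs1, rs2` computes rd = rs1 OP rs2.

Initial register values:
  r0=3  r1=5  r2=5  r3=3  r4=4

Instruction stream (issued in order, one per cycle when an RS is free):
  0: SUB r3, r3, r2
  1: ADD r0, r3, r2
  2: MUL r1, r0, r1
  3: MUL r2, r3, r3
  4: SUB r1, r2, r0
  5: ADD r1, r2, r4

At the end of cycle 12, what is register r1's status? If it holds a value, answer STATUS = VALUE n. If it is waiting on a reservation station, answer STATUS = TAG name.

STATUS = VALUE 8

cycle 1: issue SUB r3<-Add1 // r0:3,r1:5,r2:5,r3:Add1,r4:4
cycle 2: issue ADD r0<-Add2 // r0:Add2,r1:5,r2:5,r3:Add1,r4:4
cycle 3: CDB Add1=-2; issue MUL r1<-Mul1 // r0:Add2,r1:Mul1,r2:5,r3:-2,r4:4
cycle 4: issue MUL r2<-Mul2 // r0:Add2,r1:Mul1,r2:Mul2,r3:-2,r4:4
cycle 5: CDB Add2=3; issue SUB r1<-Add1 // r0:3,r1:Add1,r2:Mul2,r3:-2,r4:4
cycle 6: issue ADD r1<-Add2 // r0:3,r1:Add2,r2:Mul2,r3:-2,r4:4
cycle 7: - // r0:3,r1:Add2,r2:Mul2,r3:-2,r4:4
cycle 8: - // r0:3,r1:Add2,r2:Mul2,r3:-2,r4:4
cycle 9: CDB Mul2=4 // r0:3,r1:Add2,r2:4,r3:-2,r4:4
cycle 10: CDB Mul1=15 // r0:3,r1:Add2,r2:4,r3:-2,r4:4
cycle 11: CDB Add1=1 // r0:3,r1:Add2,r2:4,r3:-2,r4:4
cycle 12: CDB Add2=8 // r0:3,r1:8,r2:4,r3:-2,r4:4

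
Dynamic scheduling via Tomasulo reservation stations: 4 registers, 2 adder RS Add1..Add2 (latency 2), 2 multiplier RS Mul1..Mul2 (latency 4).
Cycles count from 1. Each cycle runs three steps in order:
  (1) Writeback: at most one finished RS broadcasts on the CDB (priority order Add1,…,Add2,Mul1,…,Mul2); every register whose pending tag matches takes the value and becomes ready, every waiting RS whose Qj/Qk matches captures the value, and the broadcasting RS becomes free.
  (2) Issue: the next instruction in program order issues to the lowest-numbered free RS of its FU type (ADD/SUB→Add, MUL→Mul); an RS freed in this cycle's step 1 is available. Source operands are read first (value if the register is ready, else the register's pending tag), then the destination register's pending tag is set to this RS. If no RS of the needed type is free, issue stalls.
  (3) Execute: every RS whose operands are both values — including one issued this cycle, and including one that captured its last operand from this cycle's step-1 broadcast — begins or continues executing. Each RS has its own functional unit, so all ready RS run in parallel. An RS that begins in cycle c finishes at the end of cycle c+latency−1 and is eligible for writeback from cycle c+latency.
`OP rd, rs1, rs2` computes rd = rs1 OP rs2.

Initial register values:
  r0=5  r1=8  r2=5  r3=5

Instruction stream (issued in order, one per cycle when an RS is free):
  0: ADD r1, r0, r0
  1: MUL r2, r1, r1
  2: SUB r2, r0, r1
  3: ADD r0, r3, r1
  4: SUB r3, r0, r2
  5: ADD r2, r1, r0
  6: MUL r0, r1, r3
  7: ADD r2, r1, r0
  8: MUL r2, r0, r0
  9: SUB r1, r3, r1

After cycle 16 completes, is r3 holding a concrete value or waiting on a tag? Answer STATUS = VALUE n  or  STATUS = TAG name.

STATUS = VALUE 20

c1: issue ADD r1<-Add1 | r0:5,r1:Add1,r2:5,r3:5
c2: issue MUL r2<-Mul1 | r0:5,r1:Add1,r2:Mul1,r3:5
c3: CDB Add1=10; issue SUB r2<-Add1 | r0:5,r1:10,r2:Add1,r3:5
c4: issue ADD r0<-Add2 | r0:Add2,r1:10,r2:Add1,r3:5
c5: CDB Add1=-5; issue SUB r3<-Add1 | r0:Add2,r1:10,r2:-5,r3:Add1
c6: CDB Add2=15; issue ADD r2<-Add2 | r0:15,r1:10,r2:Add2,r3:Add1
c7: CDB Mul1=100; issue MUL r0<-Mul1 | r0:Mul1,r1:10,r2:Add2,r3:Add1
c8: CDB Add1=20; issue ADD r2<-Add1 | r0:Mul1,r1:10,r2:Add1,r3:20
c9: CDB Add2=25; issue MUL r2<-Mul2 | r0:Mul1,r1:10,r2:Mul2,r3:20
c10: issue SUB r1<-Add2 | r0:Mul1,r1:Add2,r2:Mul2,r3:20
c11: - | r0:Mul1,r1:Add2,r2:Mul2,r3:20
c12: CDB Add2=10 | r0:Mul1,r1:10,r2:Mul2,r3:20
c13: CDB Mul1=200 | r0:200,r1:10,r2:Mul2,r3:20
c14: - | r0:200,r1:10,r2:Mul2,r3:20
c15: CDB Add1=210 | r0:200,r1:10,r2:Mul2,r3:20
c16: - | r0:200,r1:10,r2:Mul2,r3:20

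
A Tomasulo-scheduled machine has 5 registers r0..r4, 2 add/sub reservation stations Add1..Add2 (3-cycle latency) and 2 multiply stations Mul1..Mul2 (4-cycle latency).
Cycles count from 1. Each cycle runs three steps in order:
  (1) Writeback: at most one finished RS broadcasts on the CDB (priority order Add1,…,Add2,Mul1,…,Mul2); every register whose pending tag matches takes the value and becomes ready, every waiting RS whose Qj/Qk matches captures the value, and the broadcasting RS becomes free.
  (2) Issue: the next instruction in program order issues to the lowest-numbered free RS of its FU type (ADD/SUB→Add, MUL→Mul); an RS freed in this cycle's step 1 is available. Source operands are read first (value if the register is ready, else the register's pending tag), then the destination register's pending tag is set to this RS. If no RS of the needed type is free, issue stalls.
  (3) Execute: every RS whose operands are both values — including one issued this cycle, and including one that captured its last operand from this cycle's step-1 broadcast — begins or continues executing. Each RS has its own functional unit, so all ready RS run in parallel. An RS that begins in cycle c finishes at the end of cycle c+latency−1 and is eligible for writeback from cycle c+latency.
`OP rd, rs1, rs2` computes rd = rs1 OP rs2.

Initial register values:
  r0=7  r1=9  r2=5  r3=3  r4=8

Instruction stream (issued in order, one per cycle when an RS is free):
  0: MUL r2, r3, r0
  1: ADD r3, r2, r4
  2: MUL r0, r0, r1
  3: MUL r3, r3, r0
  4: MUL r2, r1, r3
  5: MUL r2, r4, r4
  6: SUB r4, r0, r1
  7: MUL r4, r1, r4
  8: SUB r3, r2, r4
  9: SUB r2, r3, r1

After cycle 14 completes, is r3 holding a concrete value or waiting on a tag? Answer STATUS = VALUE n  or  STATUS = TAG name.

STATUS = VALUE 1827

c1: issue MUL r2<-Mul1 | r0:7,r1:9,r2:Mul1,r3:3,r4:8
c2: issue ADD r3<-Add1 | r0:7,r1:9,r2:Mul1,r3:Add1,r4:8
c3: issue MUL r0<-Mul2 | r0:Mul2,r1:9,r2:Mul1,r3:Add1,r4:8
c4: stall | r0:Mul2,r1:9,r2:Mul1,r3:Add1,r4:8
c5: CDB Mul1=21; issue MUL r3<-Mul1 | r0:Mul2,r1:9,r2:21,r3:Mul1,r4:8
c6: stall | r0:Mul2,r1:9,r2:21,r3:Mul1,r4:8
c7: CDB Mul2=63; issue MUL r2<-Mul2 | r0:63,r1:9,r2:Mul2,r3:Mul1,r4:8
c8: CDB Add1=29; stall | r0:63,r1:9,r2:Mul2,r3:Mul1,r4:8
c9: stall | r0:63,r1:9,r2:Mul2,r3:Mul1,r4:8
c10: stall | r0:63,r1:9,r2:Mul2,r3:Mul1,r4:8
c11: stall | r0:63,r1:9,r2:Mul2,r3:Mul1,r4:8
c12: CDB Mul1=1827; issue MUL r2<-Mul1 | r0:63,r1:9,r2:Mul1,r3:1827,r4:8
c13: issue SUB r4<-Add1 | r0:63,r1:9,r2:Mul1,r3:1827,r4:Add1
c14: stall | r0:63,r1:9,r2:Mul1,r3:1827,r4:Add1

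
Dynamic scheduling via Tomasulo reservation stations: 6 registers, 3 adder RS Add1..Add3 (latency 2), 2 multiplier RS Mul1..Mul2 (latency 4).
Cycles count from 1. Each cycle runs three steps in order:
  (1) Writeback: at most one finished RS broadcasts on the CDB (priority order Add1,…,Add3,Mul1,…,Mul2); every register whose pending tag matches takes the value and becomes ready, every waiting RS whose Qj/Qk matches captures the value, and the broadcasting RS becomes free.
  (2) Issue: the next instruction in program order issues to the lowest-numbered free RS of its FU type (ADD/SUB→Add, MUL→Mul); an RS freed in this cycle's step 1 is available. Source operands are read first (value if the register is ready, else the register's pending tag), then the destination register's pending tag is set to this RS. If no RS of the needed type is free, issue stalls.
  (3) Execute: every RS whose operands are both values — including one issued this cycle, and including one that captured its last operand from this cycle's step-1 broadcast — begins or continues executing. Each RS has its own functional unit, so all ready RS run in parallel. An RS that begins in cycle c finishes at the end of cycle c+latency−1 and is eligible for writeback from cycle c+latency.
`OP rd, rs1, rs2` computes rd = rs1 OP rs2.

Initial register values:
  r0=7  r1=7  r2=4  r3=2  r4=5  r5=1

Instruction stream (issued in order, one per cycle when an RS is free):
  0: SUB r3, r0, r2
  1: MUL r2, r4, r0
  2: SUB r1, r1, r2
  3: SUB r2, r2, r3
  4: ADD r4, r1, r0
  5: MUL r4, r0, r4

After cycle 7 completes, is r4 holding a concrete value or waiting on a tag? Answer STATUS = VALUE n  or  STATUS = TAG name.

cycle 1: issue SUB r3<-Add1 // r0:7,r1:7,r2:4,r3:Add1,r4:5,r5:1
cycle 2: issue MUL r2<-Mul1 // r0:7,r1:7,r2:Mul1,r3:Add1,r4:5,r5:1
cycle 3: CDB Add1=3; issue SUB r1<-Add1 // r0:7,r1:Add1,r2:Mul1,r3:3,r4:5,r5:1
cycle 4: issue SUB r2<-Add2 // r0:7,r1:Add1,r2:Add2,r3:3,r4:5,r5:1
cycle 5: issue ADD r4<-Add3 // r0:7,r1:Add1,r2:Add2,r3:3,r4:Add3,r5:1
cycle 6: CDB Mul1=35; issue MUL r4<-Mul1 // r0:7,r1:Add1,r2:Add2,r3:3,r4:Mul1,r5:1
cycle 7: - // r0:7,r1:Add1,r2:Add2,r3:3,r4:Mul1,r5:1

STATUS = TAG Mul1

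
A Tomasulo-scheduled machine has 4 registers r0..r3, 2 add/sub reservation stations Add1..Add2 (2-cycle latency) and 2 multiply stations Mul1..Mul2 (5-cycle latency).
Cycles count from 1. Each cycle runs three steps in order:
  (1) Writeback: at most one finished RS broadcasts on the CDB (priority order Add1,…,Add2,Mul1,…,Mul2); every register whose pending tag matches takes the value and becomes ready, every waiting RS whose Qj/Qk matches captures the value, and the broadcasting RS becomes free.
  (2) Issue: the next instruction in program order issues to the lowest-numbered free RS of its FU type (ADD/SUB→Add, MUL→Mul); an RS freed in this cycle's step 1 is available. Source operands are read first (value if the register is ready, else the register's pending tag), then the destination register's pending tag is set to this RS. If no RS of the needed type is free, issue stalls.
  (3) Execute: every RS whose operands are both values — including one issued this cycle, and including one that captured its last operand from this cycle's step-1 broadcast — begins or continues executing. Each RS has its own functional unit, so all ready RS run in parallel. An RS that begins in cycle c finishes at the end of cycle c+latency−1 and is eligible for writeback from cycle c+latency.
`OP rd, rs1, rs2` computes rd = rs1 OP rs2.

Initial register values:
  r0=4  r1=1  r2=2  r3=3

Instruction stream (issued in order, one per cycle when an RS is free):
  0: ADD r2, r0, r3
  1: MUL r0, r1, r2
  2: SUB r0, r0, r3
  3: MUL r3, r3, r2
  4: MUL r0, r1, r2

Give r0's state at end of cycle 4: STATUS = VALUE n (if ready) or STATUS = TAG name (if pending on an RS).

STATUS = TAG Add1

  c1: issue ADD r2<-Add1  regs: r0:4,r1:1,r2:Add1,r3:3
  c2: issue MUL r0<-Mul1  regs: r0:Mul1,r1:1,r2:Add1,r3:3
  c3: CDB Add1=7; issue SUB r0<-Add1  regs: r0:Add1,r1:1,r2:7,r3:3
  c4: issue MUL r3<-Mul2  regs: r0:Add1,r1:1,r2:7,r3:Mul2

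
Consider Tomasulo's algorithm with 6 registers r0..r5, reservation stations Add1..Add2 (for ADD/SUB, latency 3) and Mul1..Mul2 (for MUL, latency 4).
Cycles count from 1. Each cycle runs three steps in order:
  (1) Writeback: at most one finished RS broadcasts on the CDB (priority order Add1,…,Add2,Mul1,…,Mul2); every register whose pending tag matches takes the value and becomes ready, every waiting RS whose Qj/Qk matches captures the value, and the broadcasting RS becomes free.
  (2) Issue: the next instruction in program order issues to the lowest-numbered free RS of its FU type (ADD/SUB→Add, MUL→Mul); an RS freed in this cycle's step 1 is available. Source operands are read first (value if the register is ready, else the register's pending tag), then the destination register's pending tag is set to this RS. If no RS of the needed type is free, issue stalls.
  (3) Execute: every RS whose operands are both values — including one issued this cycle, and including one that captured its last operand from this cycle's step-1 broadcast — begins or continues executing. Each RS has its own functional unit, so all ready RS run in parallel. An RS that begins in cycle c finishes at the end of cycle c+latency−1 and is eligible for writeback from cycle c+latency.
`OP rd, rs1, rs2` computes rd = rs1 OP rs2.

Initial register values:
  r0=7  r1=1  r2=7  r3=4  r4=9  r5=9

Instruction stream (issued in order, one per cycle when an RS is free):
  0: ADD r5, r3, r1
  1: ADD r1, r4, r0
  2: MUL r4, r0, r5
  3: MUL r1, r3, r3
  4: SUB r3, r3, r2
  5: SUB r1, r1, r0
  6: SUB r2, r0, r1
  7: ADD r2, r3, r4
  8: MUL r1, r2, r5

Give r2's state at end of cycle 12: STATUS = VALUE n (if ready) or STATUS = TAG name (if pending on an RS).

  c1: issue ADD r5<-Add1  regs: r0:7,r1:1,r2:7,r3:4,r4:9,r5:Add1
  c2: issue ADD r1<-Add2  regs: r0:7,r1:Add2,r2:7,r3:4,r4:9,r5:Add1
  c3: issue MUL r4<-Mul1  regs: r0:7,r1:Add2,r2:7,r3:4,r4:Mul1,r5:Add1
  c4: CDB Add1=5; issue MUL r1<-Mul2  regs: r0:7,r1:Mul2,r2:7,r3:4,r4:Mul1,r5:5
  c5: CDB Add2=16; issue SUB r3<-Add1  regs: r0:7,r1:Mul2,r2:7,r3:Add1,r4:Mul1,r5:5
  c6: issue SUB r1<-Add2  regs: r0:7,r1:Add2,r2:7,r3:Add1,r4:Mul1,r5:5
  c7: stall  regs: r0:7,r1:Add2,r2:7,r3:Add1,r4:Mul1,r5:5
  c8: CDB Add1=-3; issue SUB r2<-Add1  regs: r0:7,r1:Add2,r2:Add1,r3:-3,r4:Mul1,r5:5
  c9: CDB Mul1=35; stall  regs: r0:7,r1:Add2,r2:Add1,r3:-3,r4:35,r5:5
  c10: CDB Mul2=16; stall  regs: r0:7,r1:Add2,r2:Add1,r3:-3,r4:35,r5:5
  c11: stall  regs: r0:7,r1:Add2,r2:Add1,r3:-3,r4:35,r5:5
  c12: stall  regs: r0:7,r1:Add2,r2:Add1,r3:-3,r4:35,r5:5

STATUS = TAG Add1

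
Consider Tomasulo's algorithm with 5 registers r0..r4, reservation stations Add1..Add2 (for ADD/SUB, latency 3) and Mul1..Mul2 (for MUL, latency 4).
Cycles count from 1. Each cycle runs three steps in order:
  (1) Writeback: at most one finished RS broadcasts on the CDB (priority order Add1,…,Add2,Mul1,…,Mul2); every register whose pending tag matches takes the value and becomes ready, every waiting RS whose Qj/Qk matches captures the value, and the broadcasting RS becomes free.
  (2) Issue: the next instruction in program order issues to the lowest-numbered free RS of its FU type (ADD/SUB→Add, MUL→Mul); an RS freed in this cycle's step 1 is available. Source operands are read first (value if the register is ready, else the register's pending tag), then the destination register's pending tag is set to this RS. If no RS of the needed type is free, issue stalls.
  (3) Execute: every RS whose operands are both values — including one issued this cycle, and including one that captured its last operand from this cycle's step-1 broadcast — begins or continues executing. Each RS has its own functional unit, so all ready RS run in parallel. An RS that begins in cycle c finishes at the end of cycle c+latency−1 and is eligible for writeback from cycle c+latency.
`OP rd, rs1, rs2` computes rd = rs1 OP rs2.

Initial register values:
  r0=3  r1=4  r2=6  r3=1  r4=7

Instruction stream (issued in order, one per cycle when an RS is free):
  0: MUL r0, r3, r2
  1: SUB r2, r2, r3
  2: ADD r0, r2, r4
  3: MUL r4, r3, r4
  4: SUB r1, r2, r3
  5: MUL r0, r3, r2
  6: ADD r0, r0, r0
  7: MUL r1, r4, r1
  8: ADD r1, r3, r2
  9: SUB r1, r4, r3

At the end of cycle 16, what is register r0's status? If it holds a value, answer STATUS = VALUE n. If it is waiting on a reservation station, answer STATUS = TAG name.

STATUS = VALUE 10

  c1: issue MUL r0<-Mul1  regs: r0:Mul1,r1:4,r2:6,r3:1,r4:7
  c2: issue SUB r2<-Add1  regs: r0:Mul1,r1:4,r2:Add1,r3:1,r4:7
  c3: issue ADD r0<-Add2  regs: r0:Add2,r1:4,r2:Add1,r3:1,r4:7
  c4: issue MUL r4<-Mul2  regs: r0:Add2,r1:4,r2:Add1,r3:1,r4:Mul2
  c5: CDB Add1=5; issue SUB r1<-Add1  regs: r0:Add2,r1:Add1,r2:5,r3:1,r4:Mul2
  c6: CDB Mul1=6; issue MUL r0<-Mul1  regs: r0:Mul1,r1:Add1,r2:5,r3:1,r4:Mul2
  c7: stall  regs: r0:Mul1,r1:Add1,r2:5,r3:1,r4:Mul2
  c8: CDB Add1=4; issue ADD r0<-Add1  regs: r0:Add1,r1:4,r2:5,r3:1,r4:Mul2
  c9: CDB Add2=12; stall  regs: r0:Add1,r1:4,r2:5,r3:1,r4:Mul2
  c10: CDB Mul1=5; issue MUL r1<-Mul1  regs: r0:Add1,r1:Mul1,r2:5,r3:1,r4:Mul2
  c11: CDB Mul2=7; issue ADD r1<-Add2  regs: r0:Add1,r1:Add2,r2:5,r3:1,r4:7
  c12: stall  regs: r0:Add1,r1:Add2,r2:5,r3:1,r4:7
  c13: CDB Add1=10; issue SUB r1<-Add1  regs: r0:10,r1:Add1,r2:5,r3:1,r4:7
  c14: CDB Add2=6  regs: r0:10,r1:Add1,r2:5,r3:1,r4:7
  c15: CDB Mul1=28  regs: r0:10,r1:Add1,r2:5,r3:1,r4:7
  c16: CDB Add1=6  regs: r0:10,r1:6,r2:5,r3:1,r4:7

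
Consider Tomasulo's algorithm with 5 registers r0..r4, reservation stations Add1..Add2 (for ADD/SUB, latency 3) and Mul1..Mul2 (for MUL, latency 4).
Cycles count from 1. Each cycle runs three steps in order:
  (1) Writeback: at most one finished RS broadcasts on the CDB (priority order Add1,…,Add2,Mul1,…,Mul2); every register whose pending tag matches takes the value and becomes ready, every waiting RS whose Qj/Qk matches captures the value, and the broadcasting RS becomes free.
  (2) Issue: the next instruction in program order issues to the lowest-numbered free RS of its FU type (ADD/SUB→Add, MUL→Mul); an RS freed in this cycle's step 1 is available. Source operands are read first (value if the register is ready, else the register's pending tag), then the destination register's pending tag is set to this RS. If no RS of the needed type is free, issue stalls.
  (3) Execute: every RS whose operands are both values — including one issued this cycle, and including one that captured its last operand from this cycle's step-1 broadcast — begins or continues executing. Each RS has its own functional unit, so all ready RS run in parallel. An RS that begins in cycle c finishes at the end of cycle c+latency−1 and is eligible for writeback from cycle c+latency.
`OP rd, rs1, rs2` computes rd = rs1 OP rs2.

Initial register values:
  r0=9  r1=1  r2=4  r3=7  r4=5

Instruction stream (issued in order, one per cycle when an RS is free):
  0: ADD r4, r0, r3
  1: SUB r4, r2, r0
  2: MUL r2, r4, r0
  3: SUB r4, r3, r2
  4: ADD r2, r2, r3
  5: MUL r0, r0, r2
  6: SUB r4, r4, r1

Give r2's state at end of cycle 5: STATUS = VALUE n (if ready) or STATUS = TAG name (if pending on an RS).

cycle 1: issue ADD r4<-Add1 // r0:9,r1:1,r2:4,r3:7,r4:Add1
cycle 2: issue SUB r4<-Add2 // r0:9,r1:1,r2:4,r3:7,r4:Add2
cycle 3: issue MUL r2<-Mul1 // r0:9,r1:1,r2:Mul1,r3:7,r4:Add2
cycle 4: CDB Add1=16; issue SUB r4<-Add1 // r0:9,r1:1,r2:Mul1,r3:7,r4:Add1
cycle 5: CDB Add2=-5; issue ADD r2<-Add2 // r0:9,r1:1,r2:Add2,r3:7,r4:Add1

STATUS = TAG Add2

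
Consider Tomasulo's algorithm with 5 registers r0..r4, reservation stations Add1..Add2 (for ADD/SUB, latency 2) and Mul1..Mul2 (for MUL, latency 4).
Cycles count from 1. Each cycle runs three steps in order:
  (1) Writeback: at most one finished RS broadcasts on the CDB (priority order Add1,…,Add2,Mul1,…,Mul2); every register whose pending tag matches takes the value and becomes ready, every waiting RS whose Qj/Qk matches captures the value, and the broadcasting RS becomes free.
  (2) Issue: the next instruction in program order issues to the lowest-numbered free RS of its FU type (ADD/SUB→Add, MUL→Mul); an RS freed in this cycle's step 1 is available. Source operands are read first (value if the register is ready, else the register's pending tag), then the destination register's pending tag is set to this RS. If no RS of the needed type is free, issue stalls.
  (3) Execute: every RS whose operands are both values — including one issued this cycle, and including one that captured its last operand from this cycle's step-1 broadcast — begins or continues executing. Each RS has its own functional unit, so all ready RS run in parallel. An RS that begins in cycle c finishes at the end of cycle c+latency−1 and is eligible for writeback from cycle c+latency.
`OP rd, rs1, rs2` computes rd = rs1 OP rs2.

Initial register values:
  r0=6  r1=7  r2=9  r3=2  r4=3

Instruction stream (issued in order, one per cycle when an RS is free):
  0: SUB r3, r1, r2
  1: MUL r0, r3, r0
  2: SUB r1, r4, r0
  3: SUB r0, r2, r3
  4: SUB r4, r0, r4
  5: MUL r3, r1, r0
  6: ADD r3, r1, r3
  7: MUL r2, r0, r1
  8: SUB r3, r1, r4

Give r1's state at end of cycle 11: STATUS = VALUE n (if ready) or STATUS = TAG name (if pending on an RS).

c1: issue SUB r3<-Add1 | r0:6,r1:7,r2:9,r3:Add1,r4:3
c2: issue MUL r0<-Mul1 | r0:Mul1,r1:7,r2:9,r3:Add1,r4:3
c3: CDB Add1=-2; issue SUB r1<-Add1 | r0:Mul1,r1:Add1,r2:9,r3:-2,r4:3
c4: issue SUB r0<-Add2 | r0:Add2,r1:Add1,r2:9,r3:-2,r4:3
c5: stall | r0:Add2,r1:Add1,r2:9,r3:-2,r4:3
c6: CDB Add2=11; issue SUB r4<-Add2 | r0:11,r1:Add1,r2:9,r3:-2,r4:Add2
c7: CDB Mul1=-12; issue MUL r3<-Mul1 | r0:11,r1:Add1,r2:9,r3:Mul1,r4:Add2
c8: CDB Add2=8; issue ADD r3<-Add2 | r0:11,r1:Add1,r2:9,r3:Add2,r4:8
c9: CDB Add1=15; issue MUL r2<-Mul2 | r0:11,r1:15,r2:Mul2,r3:Add2,r4:8
c10: issue SUB r3<-Add1 | r0:11,r1:15,r2:Mul2,r3:Add1,r4:8
c11: - | r0:11,r1:15,r2:Mul2,r3:Add1,r4:8

STATUS = VALUE 15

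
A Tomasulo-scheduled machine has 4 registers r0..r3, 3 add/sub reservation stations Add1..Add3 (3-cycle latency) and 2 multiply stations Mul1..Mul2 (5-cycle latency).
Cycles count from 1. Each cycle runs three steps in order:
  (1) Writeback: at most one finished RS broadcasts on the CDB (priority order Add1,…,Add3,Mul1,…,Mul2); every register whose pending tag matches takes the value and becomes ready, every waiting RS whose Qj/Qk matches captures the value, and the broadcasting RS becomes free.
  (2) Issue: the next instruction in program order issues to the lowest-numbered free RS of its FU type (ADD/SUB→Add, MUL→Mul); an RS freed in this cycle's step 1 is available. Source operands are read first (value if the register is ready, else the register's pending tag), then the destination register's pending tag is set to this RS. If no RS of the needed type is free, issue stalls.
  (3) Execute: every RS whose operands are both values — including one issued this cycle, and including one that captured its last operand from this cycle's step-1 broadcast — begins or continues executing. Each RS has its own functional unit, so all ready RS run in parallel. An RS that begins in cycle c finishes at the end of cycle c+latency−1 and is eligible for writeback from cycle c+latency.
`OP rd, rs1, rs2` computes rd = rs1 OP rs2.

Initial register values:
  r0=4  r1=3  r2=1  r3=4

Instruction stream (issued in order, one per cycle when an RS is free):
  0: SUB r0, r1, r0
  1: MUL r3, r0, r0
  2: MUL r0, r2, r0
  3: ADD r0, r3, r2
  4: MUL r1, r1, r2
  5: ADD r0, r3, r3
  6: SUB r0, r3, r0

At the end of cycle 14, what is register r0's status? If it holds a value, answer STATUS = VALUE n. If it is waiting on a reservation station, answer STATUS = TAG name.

cycle 1: issue SUB r0<-Add1 // r0:Add1,r1:3,r2:1,r3:4
cycle 2: issue MUL r3<-Mul1 // r0:Add1,r1:3,r2:1,r3:Mul1
cycle 3: issue MUL r0<-Mul2 // r0:Mul2,r1:3,r2:1,r3:Mul1
cycle 4: CDB Add1=-1; issue ADD r0<-Add1 // r0:Add1,r1:3,r2:1,r3:Mul1
cycle 5: stall // r0:Add1,r1:3,r2:1,r3:Mul1
cycle 6: stall // r0:Add1,r1:3,r2:1,r3:Mul1
cycle 7: stall // r0:Add1,r1:3,r2:1,r3:Mul1
cycle 8: stall // r0:Add1,r1:3,r2:1,r3:Mul1
cycle 9: CDB Mul1=1; issue MUL r1<-Mul1 // r0:Add1,r1:Mul1,r2:1,r3:1
cycle 10: CDB Mul2=-1; issue ADD r0<-Add2 // r0:Add2,r1:Mul1,r2:1,r3:1
cycle 11: issue SUB r0<-Add3 // r0:Add3,r1:Mul1,r2:1,r3:1
cycle 12: CDB Add1=2 // r0:Add3,r1:Mul1,r2:1,r3:1
cycle 13: CDB Add2=2 // r0:Add3,r1:Mul1,r2:1,r3:1
cycle 14: CDB Mul1=3 // r0:Add3,r1:3,r2:1,r3:1

STATUS = TAG Add3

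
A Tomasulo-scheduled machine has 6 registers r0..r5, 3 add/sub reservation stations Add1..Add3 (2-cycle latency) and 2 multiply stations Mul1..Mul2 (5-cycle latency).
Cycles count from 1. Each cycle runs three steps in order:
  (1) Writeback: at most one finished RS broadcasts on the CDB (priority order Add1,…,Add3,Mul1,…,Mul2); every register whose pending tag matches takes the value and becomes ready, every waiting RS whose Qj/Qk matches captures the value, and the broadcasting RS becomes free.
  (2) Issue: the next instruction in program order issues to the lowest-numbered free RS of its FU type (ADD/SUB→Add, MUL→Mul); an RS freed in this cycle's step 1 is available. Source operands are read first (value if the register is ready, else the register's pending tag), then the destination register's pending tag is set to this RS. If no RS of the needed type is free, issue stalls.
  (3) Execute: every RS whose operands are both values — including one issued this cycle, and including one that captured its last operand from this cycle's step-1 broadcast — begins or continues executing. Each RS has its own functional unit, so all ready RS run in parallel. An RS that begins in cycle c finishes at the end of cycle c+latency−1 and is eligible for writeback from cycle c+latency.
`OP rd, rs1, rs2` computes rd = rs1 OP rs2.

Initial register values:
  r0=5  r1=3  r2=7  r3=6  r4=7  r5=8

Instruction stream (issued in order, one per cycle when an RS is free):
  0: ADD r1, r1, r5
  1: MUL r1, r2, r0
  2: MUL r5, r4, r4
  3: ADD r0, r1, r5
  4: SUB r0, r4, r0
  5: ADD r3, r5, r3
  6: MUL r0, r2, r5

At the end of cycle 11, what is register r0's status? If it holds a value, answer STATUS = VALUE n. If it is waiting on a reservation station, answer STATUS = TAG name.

  c1: issue ADD r1<-Add1  regs: r0:5,r1:Add1,r2:7,r3:6,r4:7,r5:8
  c2: issue MUL r1<-Mul1  regs: r0:5,r1:Mul1,r2:7,r3:6,r4:7,r5:8
  c3: CDB Add1=11; issue MUL r5<-Mul2  regs: r0:5,r1:Mul1,r2:7,r3:6,r4:7,r5:Mul2
  c4: issue ADD r0<-Add1  regs: r0:Add1,r1:Mul1,r2:7,r3:6,r4:7,r5:Mul2
  c5: issue SUB r0<-Add2  regs: r0:Add2,r1:Mul1,r2:7,r3:6,r4:7,r5:Mul2
  c6: issue ADD r3<-Add3  regs: r0:Add2,r1:Mul1,r2:7,r3:Add3,r4:7,r5:Mul2
  c7: CDB Mul1=35; issue MUL r0<-Mul1  regs: r0:Mul1,r1:35,r2:7,r3:Add3,r4:7,r5:Mul2
  c8: CDB Mul2=49  regs: r0:Mul1,r1:35,r2:7,r3:Add3,r4:7,r5:49
  c9: -  regs: r0:Mul1,r1:35,r2:7,r3:Add3,r4:7,r5:49
  c10: CDB Add1=84  regs: r0:Mul1,r1:35,r2:7,r3:Add3,r4:7,r5:49
  c11: CDB Add3=55  regs: r0:Mul1,r1:35,r2:7,r3:55,r4:7,r5:49

STATUS = TAG Mul1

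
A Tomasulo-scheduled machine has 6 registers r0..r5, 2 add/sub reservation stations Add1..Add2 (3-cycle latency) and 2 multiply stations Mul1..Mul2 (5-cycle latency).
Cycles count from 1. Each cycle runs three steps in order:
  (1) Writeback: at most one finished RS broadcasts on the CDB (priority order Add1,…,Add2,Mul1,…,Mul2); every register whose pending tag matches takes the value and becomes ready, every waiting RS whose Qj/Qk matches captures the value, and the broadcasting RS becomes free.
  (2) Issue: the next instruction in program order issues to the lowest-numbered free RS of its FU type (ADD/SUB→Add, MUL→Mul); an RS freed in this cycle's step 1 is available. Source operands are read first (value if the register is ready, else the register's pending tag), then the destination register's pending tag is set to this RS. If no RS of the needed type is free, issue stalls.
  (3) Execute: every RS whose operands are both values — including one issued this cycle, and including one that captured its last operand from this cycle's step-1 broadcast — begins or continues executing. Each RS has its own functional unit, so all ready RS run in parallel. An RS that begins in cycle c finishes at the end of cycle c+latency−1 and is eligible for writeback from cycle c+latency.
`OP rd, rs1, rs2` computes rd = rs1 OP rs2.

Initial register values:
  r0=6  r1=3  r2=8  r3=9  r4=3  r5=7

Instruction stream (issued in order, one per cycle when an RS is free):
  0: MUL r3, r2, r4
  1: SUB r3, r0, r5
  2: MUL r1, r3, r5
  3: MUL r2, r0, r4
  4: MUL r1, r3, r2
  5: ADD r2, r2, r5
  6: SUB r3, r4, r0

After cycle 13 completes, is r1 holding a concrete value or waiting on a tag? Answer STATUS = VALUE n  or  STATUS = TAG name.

c1: issue MUL r3<-Mul1 | r0:6,r1:3,r2:8,r3:Mul1,r4:3,r5:7
c2: issue SUB r3<-Add1 | r0:6,r1:3,r2:8,r3:Add1,r4:3,r5:7
c3: issue MUL r1<-Mul2 | r0:6,r1:Mul2,r2:8,r3:Add1,r4:3,r5:7
c4: stall | r0:6,r1:Mul2,r2:8,r3:Add1,r4:3,r5:7
c5: CDB Add1=-1; stall | r0:6,r1:Mul2,r2:8,r3:-1,r4:3,r5:7
c6: CDB Mul1=24; issue MUL r2<-Mul1 | r0:6,r1:Mul2,r2:Mul1,r3:-1,r4:3,r5:7
c7: stall | r0:6,r1:Mul2,r2:Mul1,r3:-1,r4:3,r5:7
c8: stall | r0:6,r1:Mul2,r2:Mul1,r3:-1,r4:3,r5:7
c9: stall | r0:6,r1:Mul2,r2:Mul1,r3:-1,r4:3,r5:7
c10: CDB Mul2=-7; issue MUL r1<-Mul2 | r0:6,r1:Mul2,r2:Mul1,r3:-1,r4:3,r5:7
c11: CDB Mul1=18; issue ADD r2<-Add1 | r0:6,r1:Mul2,r2:Add1,r3:-1,r4:3,r5:7
c12: issue SUB r3<-Add2 | r0:6,r1:Mul2,r2:Add1,r3:Add2,r4:3,r5:7
c13: - | r0:6,r1:Mul2,r2:Add1,r3:Add2,r4:3,r5:7

STATUS = TAG Mul2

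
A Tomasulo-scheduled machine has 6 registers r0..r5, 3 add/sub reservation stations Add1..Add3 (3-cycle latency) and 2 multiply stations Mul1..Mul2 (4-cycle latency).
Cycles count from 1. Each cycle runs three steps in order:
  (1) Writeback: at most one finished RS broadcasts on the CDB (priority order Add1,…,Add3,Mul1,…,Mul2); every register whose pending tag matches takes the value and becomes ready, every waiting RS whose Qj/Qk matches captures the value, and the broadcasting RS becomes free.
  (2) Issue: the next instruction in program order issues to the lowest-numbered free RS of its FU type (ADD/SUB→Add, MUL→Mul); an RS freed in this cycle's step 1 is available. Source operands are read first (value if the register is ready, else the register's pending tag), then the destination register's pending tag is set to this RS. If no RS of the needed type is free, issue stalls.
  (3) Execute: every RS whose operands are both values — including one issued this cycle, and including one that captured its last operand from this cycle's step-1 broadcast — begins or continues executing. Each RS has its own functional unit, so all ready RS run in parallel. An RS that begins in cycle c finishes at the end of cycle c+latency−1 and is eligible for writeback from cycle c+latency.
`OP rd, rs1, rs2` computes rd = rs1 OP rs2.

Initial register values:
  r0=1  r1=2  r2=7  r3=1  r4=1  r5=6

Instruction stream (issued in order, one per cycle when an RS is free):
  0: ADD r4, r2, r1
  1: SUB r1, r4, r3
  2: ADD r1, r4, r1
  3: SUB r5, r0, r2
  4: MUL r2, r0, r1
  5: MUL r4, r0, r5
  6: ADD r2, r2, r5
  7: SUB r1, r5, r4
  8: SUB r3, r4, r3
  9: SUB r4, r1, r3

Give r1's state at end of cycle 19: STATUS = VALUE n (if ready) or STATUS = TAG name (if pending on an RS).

  c1: issue ADD r4<-Add1  regs: r0:1,r1:2,r2:7,r3:1,r4:Add1,r5:6
  c2: issue SUB r1<-Add2  regs: r0:1,r1:Add2,r2:7,r3:1,r4:Add1,r5:6
  c3: issue ADD r1<-Add3  regs: r0:1,r1:Add3,r2:7,r3:1,r4:Add1,r5:6
  c4: CDB Add1=9; issue SUB r5<-Add1  regs: r0:1,r1:Add3,r2:7,r3:1,r4:9,r5:Add1
  c5: issue MUL r2<-Mul1  regs: r0:1,r1:Add3,r2:Mul1,r3:1,r4:9,r5:Add1
  c6: issue MUL r4<-Mul2  regs: r0:1,r1:Add3,r2:Mul1,r3:1,r4:Mul2,r5:Add1
  c7: CDB Add1=-6; issue ADD r2<-Add1  regs: r0:1,r1:Add3,r2:Add1,r3:1,r4:Mul2,r5:-6
  c8: CDB Add2=8; issue SUB r1<-Add2  regs: r0:1,r1:Add2,r2:Add1,r3:1,r4:Mul2,r5:-6
  c9: stall  regs: r0:1,r1:Add2,r2:Add1,r3:1,r4:Mul2,r5:-6
  c10: stall  regs: r0:1,r1:Add2,r2:Add1,r3:1,r4:Mul2,r5:-6
  c11: CDB Add3=17; issue SUB r3<-Add3  regs: r0:1,r1:Add2,r2:Add1,r3:Add3,r4:Mul2,r5:-6
  c12: CDB Mul2=-6; stall  regs: r0:1,r1:Add2,r2:Add1,r3:Add3,r4:-6,r5:-6
  c13: stall  regs: r0:1,r1:Add2,r2:Add1,r3:Add3,r4:-6,r5:-6
  c14: stall  regs: r0:1,r1:Add2,r2:Add1,r3:Add3,r4:-6,r5:-6
  c15: CDB Add2=0; issue SUB r4<-Add2  regs: r0:1,r1:0,r2:Add1,r3:Add3,r4:Add2,r5:-6
  c16: CDB Add3=-7  regs: r0:1,r1:0,r2:Add1,r3:-7,r4:Add2,r5:-6
  c17: CDB Mul1=17  regs: r0:1,r1:0,r2:Add1,r3:-7,r4:Add2,r5:-6
  c18: -  regs: r0:1,r1:0,r2:Add1,r3:-7,r4:Add2,r5:-6
  c19: CDB Add2=7  regs: r0:1,r1:0,r2:Add1,r3:-7,r4:7,r5:-6

STATUS = VALUE 0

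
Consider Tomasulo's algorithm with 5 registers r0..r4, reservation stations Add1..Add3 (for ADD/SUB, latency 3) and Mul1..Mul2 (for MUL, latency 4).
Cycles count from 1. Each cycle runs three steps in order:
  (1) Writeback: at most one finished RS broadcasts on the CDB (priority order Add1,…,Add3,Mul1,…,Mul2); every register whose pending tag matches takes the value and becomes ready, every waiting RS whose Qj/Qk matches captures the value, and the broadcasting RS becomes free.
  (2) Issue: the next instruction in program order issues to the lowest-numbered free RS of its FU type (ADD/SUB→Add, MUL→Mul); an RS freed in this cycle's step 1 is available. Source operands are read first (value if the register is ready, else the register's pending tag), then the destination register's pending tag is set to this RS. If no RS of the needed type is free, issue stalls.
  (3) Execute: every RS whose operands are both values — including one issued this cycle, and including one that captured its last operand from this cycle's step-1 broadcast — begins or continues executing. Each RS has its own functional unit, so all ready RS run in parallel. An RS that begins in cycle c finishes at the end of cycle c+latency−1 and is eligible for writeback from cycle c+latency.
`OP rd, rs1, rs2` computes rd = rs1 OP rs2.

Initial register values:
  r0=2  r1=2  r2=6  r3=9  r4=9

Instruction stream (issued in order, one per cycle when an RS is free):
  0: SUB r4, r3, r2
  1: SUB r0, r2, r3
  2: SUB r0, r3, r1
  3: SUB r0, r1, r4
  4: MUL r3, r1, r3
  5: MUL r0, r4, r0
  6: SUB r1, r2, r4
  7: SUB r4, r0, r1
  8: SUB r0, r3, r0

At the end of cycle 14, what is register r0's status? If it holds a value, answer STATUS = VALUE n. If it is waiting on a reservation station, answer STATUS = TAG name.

STATUS = TAG Add3

cycle 1: issue SUB r4<-Add1 // r0:2,r1:2,r2:6,r3:9,r4:Add1
cycle 2: issue SUB r0<-Add2 // r0:Add2,r1:2,r2:6,r3:9,r4:Add1
cycle 3: issue SUB r0<-Add3 // r0:Add3,r1:2,r2:6,r3:9,r4:Add1
cycle 4: CDB Add1=3; issue SUB r0<-Add1 // r0:Add1,r1:2,r2:6,r3:9,r4:3
cycle 5: CDB Add2=-3; issue MUL r3<-Mul1 // r0:Add1,r1:2,r2:6,r3:Mul1,r4:3
cycle 6: CDB Add3=7; issue MUL r0<-Mul2 // r0:Mul2,r1:2,r2:6,r3:Mul1,r4:3
cycle 7: CDB Add1=-1; issue SUB r1<-Add1 // r0:Mul2,r1:Add1,r2:6,r3:Mul1,r4:3
cycle 8: issue SUB r4<-Add2 // r0:Mul2,r1:Add1,r2:6,r3:Mul1,r4:Add2
cycle 9: CDB Mul1=18; issue SUB r0<-Add3 // r0:Add3,r1:Add1,r2:6,r3:18,r4:Add2
cycle 10: CDB Add1=3 // r0:Add3,r1:3,r2:6,r3:18,r4:Add2
cycle 11: CDB Mul2=-3 // r0:Add3,r1:3,r2:6,r3:18,r4:Add2
cycle 12: - // r0:Add3,r1:3,r2:6,r3:18,r4:Add2
cycle 13: - // r0:Add3,r1:3,r2:6,r3:18,r4:Add2
cycle 14: CDB Add2=-6 // r0:Add3,r1:3,r2:6,r3:18,r4:-6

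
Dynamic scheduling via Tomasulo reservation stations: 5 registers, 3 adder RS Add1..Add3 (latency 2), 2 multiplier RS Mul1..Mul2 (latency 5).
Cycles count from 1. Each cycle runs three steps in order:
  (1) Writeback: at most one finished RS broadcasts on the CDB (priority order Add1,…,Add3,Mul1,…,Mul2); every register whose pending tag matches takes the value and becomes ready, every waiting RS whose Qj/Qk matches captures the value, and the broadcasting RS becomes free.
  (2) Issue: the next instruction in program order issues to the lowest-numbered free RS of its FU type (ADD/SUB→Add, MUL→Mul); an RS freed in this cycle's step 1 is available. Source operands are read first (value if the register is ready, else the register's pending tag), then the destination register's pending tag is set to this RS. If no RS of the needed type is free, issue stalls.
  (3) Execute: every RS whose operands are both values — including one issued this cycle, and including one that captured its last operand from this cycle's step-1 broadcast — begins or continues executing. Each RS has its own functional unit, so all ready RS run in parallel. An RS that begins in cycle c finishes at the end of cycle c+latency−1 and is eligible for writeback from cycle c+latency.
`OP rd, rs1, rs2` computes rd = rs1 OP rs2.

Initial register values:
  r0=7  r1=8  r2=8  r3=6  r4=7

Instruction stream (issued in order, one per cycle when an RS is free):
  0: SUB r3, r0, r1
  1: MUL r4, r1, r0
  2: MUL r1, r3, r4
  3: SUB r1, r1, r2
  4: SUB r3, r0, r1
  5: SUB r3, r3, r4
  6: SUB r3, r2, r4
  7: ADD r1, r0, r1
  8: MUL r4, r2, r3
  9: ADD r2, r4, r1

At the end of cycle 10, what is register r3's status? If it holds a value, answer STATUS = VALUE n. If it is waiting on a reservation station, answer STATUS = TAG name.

  c1: issue SUB r3<-Add1  regs: r0:7,r1:8,r2:8,r3:Add1,r4:7
  c2: issue MUL r4<-Mul1  regs: r0:7,r1:8,r2:8,r3:Add1,r4:Mul1
  c3: CDB Add1=-1; issue MUL r1<-Mul2  regs: r0:7,r1:Mul2,r2:8,r3:-1,r4:Mul1
  c4: issue SUB r1<-Add1  regs: r0:7,r1:Add1,r2:8,r3:-1,r4:Mul1
  c5: issue SUB r3<-Add2  regs: r0:7,r1:Add1,r2:8,r3:Add2,r4:Mul1
  c6: issue SUB r3<-Add3  regs: r0:7,r1:Add1,r2:8,r3:Add3,r4:Mul1
  c7: CDB Mul1=56; stall  regs: r0:7,r1:Add1,r2:8,r3:Add3,r4:56
  c8: stall  regs: r0:7,r1:Add1,r2:8,r3:Add3,r4:56
  c9: stall  regs: r0:7,r1:Add1,r2:8,r3:Add3,r4:56
  c10: stall  regs: r0:7,r1:Add1,r2:8,r3:Add3,r4:56

STATUS = TAG Add3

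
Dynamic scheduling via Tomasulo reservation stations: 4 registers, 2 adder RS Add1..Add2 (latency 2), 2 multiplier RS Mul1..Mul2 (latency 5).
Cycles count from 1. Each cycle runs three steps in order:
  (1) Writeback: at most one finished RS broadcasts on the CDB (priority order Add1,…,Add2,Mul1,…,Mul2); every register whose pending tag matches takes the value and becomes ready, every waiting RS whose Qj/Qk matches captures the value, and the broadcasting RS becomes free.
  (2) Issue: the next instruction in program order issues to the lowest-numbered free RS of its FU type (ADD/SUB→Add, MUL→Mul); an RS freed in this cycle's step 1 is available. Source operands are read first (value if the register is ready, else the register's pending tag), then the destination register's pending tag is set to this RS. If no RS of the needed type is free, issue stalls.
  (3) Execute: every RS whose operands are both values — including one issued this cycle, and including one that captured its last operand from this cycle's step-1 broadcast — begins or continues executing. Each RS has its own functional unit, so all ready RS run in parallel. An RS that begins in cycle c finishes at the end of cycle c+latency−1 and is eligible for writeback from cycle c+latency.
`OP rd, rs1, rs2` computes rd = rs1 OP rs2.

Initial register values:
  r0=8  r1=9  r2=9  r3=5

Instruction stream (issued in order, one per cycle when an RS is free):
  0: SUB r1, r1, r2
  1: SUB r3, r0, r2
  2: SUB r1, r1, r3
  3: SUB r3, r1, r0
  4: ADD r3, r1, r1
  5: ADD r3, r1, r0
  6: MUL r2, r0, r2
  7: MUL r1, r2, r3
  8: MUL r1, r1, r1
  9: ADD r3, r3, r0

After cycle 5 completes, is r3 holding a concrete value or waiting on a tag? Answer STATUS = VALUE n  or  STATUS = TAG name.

STATUS = TAG Add2

  c1: issue SUB r1<-Add1  regs: r0:8,r1:Add1,r2:9,r3:5
  c2: issue SUB r3<-Add2  regs: r0:8,r1:Add1,r2:9,r3:Add2
  c3: CDB Add1=0; issue SUB r1<-Add1  regs: r0:8,r1:Add1,r2:9,r3:Add2
  c4: CDB Add2=-1; issue SUB r3<-Add2  regs: r0:8,r1:Add1,r2:9,r3:Add2
  c5: stall  regs: r0:8,r1:Add1,r2:9,r3:Add2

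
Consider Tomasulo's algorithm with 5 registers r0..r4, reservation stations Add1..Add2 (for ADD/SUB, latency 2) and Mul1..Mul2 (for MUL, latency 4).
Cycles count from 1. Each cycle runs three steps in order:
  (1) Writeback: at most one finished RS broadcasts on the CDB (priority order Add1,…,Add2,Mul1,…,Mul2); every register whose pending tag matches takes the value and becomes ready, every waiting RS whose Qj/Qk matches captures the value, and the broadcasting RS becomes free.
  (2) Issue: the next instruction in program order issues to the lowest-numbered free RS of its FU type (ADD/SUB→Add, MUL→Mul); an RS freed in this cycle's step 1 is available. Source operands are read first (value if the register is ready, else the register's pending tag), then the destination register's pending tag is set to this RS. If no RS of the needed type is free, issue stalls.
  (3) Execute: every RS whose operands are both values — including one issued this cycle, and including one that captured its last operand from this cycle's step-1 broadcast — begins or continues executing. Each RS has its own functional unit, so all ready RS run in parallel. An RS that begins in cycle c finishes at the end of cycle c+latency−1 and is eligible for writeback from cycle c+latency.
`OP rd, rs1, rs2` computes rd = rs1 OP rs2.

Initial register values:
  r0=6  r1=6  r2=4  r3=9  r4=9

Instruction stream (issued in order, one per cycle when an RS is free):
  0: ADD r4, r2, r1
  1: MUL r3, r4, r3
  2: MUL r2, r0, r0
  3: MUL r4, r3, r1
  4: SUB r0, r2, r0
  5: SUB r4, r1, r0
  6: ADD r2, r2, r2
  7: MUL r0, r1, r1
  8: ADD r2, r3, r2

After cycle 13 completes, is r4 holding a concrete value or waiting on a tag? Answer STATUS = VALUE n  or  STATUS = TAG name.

STATUS = VALUE -24

  c1: issue ADD r4<-Add1  regs: r0:6,r1:6,r2:4,r3:9,r4:Add1
  c2: issue MUL r3<-Mul1  regs: r0:6,r1:6,r2:4,r3:Mul1,r4:Add1
  c3: CDB Add1=10; issue MUL r2<-Mul2  regs: r0:6,r1:6,r2:Mul2,r3:Mul1,r4:10
  c4: stall  regs: r0:6,r1:6,r2:Mul2,r3:Mul1,r4:10
  c5: stall  regs: r0:6,r1:6,r2:Mul2,r3:Mul1,r4:10
  c6: stall  regs: r0:6,r1:6,r2:Mul2,r3:Mul1,r4:10
  c7: CDB Mul1=90; issue MUL r4<-Mul1  regs: r0:6,r1:6,r2:Mul2,r3:90,r4:Mul1
  c8: CDB Mul2=36; issue SUB r0<-Add1  regs: r0:Add1,r1:6,r2:36,r3:90,r4:Mul1
  c9: issue SUB r4<-Add2  regs: r0:Add1,r1:6,r2:36,r3:90,r4:Add2
  c10: CDB Add1=30; issue ADD r2<-Add1  regs: r0:30,r1:6,r2:Add1,r3:90,r4:Add2
  c11: CDB Mul1=540; issue MUL r0<-Mul1  regs: r0:Mul1,r1:6,r2:Add1,r3:90,r4:Add2
  c12: CDB Add1=72; issue ADD r2<-Add1  regs: r0:Mul1,r1:6,r2:Add1,r3:90,r4:Add2
  c13: CDB Add2=-24  regs: r0:Mul1,r1:6,r2:Add1,r3:90,r4:-24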